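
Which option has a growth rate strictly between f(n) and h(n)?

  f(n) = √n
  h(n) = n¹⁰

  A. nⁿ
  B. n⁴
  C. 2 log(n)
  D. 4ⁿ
B

We need g(n) with √n = o(g(n)) and g(n) = o(n¹⁰), i.e. O(√n) ≺ g ≺ O(n¹⁰).
Check each option:
  A. nⁿ — O(nⁿ) does not grow strictly slower than h(n)
  B. n⁴ — O(n⁴) is strictly between O(√n) and O(n¹⁰) ✓
  C. 2 log(n) — O(log n) does not grow strictly faster than f(n)
  D. 4ⁿ — O(4ⁿ) does not grow strictly slower than h(n)

Only option B (n⁴) lies strictly between.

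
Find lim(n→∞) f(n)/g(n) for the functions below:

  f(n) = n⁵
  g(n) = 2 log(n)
∞

Since n⁵ (O(n⁵)) grows faster than 2 log(n) (O(log n)),
the ratio f(n)/g(n) → ∞ as n → ∞.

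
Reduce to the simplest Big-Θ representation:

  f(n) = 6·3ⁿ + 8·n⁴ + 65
Θ(3ⁿ)

Order the terms by growth rate: 65 ≺ 8·n⁴ ≺ 6·3ⁿ.
The fastest-growing term 6·3ⁿ dominates as n → ∞; dropping its constant factor gives Θ(3ⁿ).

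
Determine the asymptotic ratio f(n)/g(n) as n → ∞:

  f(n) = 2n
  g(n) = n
2

Since 2n and n have the same growth rate (O(n)),
the ratio converges to a constant: 2.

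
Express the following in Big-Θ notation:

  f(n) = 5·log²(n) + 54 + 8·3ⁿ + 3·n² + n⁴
Θ(3ⁿ)

Order the terms by growth rate: 54 ≺ 5·log²(n) ≺ 3·n² ≺ n⁴ ≺ 8·3ⁿ.
The fastest-growing term 8·3ⁿ dominates as n → ∞; dropping its constant factor gives Θ(3ⁿ).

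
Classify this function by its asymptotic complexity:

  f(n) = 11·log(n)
O(log n)

The dominant term in 11·log(n) is 11·log(n), which is Θ(log n).
Constants are absorbed, so the tightest bound is O(log n).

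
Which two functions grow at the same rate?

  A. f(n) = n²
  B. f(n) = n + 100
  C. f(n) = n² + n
A and C

Examining each function:
  A. n² is O(n²)
  B. n + 100 is O(n)
  C. n² + n is O(n²)

Functions A and C both have the same complexity class.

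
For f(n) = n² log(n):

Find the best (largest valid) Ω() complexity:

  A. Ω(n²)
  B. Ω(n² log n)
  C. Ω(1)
B

f(n) = n² log(n) is Ω(n² log n).
All listed options are valid Big-Ω bounds (lower bounds),
but Ω(n² log n) is the tightest (largest valid bound).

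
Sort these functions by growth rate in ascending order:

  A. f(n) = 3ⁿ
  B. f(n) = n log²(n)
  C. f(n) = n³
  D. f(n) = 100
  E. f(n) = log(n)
D < E < B < C < A

Comparing growth rates:
D = 100 is O(1)
E = log(n) is O(log n)
B = n log²(n) is O(n log² n)
C = n³ is O(n³)
A = 3ⁿ is O(3ⁿ)

Therefore, the order from slowest to fastest is: D < E < B < C < A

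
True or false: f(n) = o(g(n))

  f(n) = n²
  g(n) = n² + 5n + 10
False

f(n) = n² is O(n²), and g(n) = n² + 5n + 10 is O(n²).
Since they have the same growth rate, f(n) = o(g(n)) is false.
(f = o(g) requires f to grow strictly slower, not equal.)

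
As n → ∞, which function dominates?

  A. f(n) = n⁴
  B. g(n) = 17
A

f(n) = n⁴ is O(n⁴), while g(n) = 17 is O(1).
Since O(n⁴) grows faster than O(1), f(n) dominates.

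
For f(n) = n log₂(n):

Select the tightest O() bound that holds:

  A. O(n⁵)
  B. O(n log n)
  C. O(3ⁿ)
B

f(n) = n log₂(n) is O(n log n).
All listed options are valid Big-O bounds (upper bounds),
but O(n log n) is the tightest (smallest valid bound).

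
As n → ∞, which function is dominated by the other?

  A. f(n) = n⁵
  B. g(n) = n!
A

f(n) = n⁵ is O(n⁵), while g(n) = n! is O(n!).
Since O(n⁵) grows slower than O(n!), f(n) is dominated.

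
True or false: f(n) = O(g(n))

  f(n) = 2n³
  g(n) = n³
True

f(n) = 2n³ and g(n) = n³ are both O(n³).
Big-O permits equal growth rates (f ≤ c·g for some c), so f(n) = O(g(n)) is true.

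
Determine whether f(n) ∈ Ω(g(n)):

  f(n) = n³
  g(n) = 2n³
True

f(n) = n³ and g(n) = 2n³ are both O(n³).
Big-Ω permits equal growth rates (f ≥ c·g for some c > 0), so f(n) = Ω(g(n)) is true.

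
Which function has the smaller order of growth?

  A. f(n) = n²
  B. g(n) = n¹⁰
A

f(n) = n² is O(n²), while g(n) = n¹⁰ is O(n¹⁰).
Since O(n²) grows slower than O(n¹⁰), f(n) is dominated.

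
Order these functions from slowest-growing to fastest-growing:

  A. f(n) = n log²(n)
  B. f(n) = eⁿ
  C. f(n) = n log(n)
C < A < B

Comparing growth rates:
C = n log(n) is O(n log n)
A = n log²(n) is O(n log² n)
B = eⁿ is O(eⁿ)

Therefore, the order from slowest to fastest is: C < A < B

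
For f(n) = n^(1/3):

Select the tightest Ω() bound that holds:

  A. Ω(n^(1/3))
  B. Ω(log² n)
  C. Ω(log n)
A

f(n) = n^(1/3) is Ω(n^(1/3)).
All listed options are valid Big-Ω bounds (lower bounds),
but Ω(n^(1/3)) is the tightest (largest valid bound).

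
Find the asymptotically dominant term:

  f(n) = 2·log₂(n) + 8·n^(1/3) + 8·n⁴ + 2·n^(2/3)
8·n⁴

Looking at each term:
  - 2·log₂(n) is O(log n)
  - 8·n^(1/3) is O(n^(1/3))
  - 8·n⁴ is O(n⁴)
  - 2·n^(2/3) is O(n^(2/3))

The term 8·n⁴ (O(n⁴)) grows fastest and dominates all others.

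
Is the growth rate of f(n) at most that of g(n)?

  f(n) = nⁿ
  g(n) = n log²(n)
False

f(n) = nⁿ is O(nⁿ), and g(n) = n log²(n) is O(n log² n).
Since O(nⁿ) grows faster than O(n log² n), f(n) = O(g(n)) is false.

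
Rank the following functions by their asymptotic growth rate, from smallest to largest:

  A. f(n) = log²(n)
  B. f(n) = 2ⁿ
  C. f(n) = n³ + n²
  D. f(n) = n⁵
A < C < D < B

Comparing growth rates:
A = log²(n) is O(log² n)
C = n³ + n² is O(n³)
D = n⁵ is O(n⁵)
B = 2ⁿ is O(2ⁿ)

Therefore, the order from slowest to fastest is: A < C < D < B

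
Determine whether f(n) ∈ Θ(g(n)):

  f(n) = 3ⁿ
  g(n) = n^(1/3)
False

f(n) = 3ⁿ is O(3ⁿ), and g(n) = n^(1/3) is O(n^(1/3)).
Since they have different growth rates, f(n) = Θ(g(n)) is false.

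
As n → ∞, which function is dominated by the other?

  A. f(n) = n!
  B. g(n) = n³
B

f(n) = n! is O(n!), while g(n) = n³ is O(n³).
Since O(n³) grows slower than O(n!), g(n) is dominated.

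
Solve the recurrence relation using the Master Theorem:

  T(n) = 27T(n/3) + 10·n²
Θ(n³)

Master Theorem: a = 27, b = 3, f(n) = 10·n².
Compute the critical exponent d = log₃(27) = 3.
Compare f(n) = Θ(n²) against n^d:
  k = 2 < d = 3, so f(n) = O(n^(d-ε)) — Case 1.
  The recursion cost dominates: T(n) = Θ(n^d) = Θ(n³).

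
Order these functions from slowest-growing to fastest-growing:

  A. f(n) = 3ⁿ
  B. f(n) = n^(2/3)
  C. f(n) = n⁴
B < C < A

Comparing growth rates:
B = n^(2/3) is O(n^(2/3))
C = n⁴ is O(n⁴)
A = 3ⁿ is O(3ⁿ)

Therefore, the order from slowest to fastest is: B < C < A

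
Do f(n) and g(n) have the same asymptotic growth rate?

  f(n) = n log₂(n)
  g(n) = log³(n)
False

f(n) = n log₂(n) is O(n log n), and g(n) = log³(n) is O(log³ n).
Since they have different growth rates, f(n) = Θ(g(n)) is false.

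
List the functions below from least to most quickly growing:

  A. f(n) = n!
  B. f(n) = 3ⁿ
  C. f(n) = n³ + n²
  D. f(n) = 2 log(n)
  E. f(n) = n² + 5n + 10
D < E < C < B < A

Comparing growth rates:
D = 2 log(n) is O(log n)
E = n² + 5n + 10 is O(n²)
C = n³ + n² is O(n³)
B = 3ⁿ is O(3ⁿ)
A = n! is O(n!)

Therefore, the order from slowest to fastest is: D < E < C < B < A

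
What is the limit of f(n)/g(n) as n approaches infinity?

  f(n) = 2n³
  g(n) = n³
2

Since 2n³ and n³ have the same growth rate (O(n³)),
the ratio converges to a constant: 2.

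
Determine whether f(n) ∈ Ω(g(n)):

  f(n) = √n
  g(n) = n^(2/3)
False

f(n) = √n is O(√n), and g(n) = n^(2/3) is O(n^(2/3)).
Since O(√n) grows slower than O(n^(2/3)), f(n) = Ω(g(n)) is false.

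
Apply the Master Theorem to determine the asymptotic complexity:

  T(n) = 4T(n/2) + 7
Θ(n²)

Master Theorem: a = 4, b = 2, f(n) = 7.
Compute the critical exponent d = log₂(4) = 2.
Compare f(n) = Θ(1) against n^d:
  k = 0 < d = 2, so f(n) = O(n^(d-ε)) — Case 1.
  The recursion cost dominates: T(n) = Θ(n^d) = Θ(n²).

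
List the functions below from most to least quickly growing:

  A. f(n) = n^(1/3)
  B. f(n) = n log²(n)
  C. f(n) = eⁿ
C > B > A

Comparing growth rates:
C = eⁿ is O(eⁿ)
B = n log²(n) is O(n log² n)
A = n^(1/3) is O(n^(1/3))

Therefore, the order from fastest to slowest is: C > B > A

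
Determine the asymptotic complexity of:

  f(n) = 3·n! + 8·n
O(n!)

The dominant term in 3·n! + 8·n is 3·n!, which is Θ(n!).
Lower-order terms (8·n) are asymptotically negligible.
Constants are absorbed, so the tightest bound is O(n!).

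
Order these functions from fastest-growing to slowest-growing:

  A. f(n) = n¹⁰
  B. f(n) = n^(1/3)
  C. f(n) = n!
C > A > B

Comparing growth rates:
C = n! is O(n!)
A = n¹⁰ is O(n¹⁰)
B = n^(1/3) is O(n^(1/3))

Therefore, the order from fastest to slowest is: C > A > B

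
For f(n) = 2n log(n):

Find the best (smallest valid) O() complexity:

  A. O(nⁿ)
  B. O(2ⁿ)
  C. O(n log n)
C

f(n) = 2n log(n) is O(n log n).
All listed options are valid Big-O bounds (upper bounds),
but O(n log n) is the tightest (smallest valid bound).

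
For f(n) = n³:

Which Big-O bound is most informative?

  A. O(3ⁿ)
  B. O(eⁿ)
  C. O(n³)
C

f(n) = n³ is O(n³).
All listed options are valid Big-O bounds (upper bounds),
but O(n³) is the tightest (smallest valid bound).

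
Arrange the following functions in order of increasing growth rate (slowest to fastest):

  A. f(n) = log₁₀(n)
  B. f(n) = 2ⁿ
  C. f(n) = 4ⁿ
A < B < C

Comparing growth rates:
A = log₁₀(n) is O(log n)
B = 2ⁿ is O(2ⁿ)
C = 4ⁿ is O(4ⁿ)

Therefore, the order from slowest to fastest is: A < B < C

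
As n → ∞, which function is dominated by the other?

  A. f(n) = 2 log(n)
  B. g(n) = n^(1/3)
A

f(n) = 2 log(n) is O(log n), while g(n) = n^(1/3) is O(n^(1/3)).
Since O(log n) grows slower than O(n^(1/3)), f(n) is dominated.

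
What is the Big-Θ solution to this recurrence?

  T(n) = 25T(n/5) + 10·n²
Θ(n² log n)

Master Theorem: a = 25, b = 5, f(n) = 10·n².
Compute the critical exponent d = log₅(25) = 2.
Compare f(n) = Θ(n²) against n^d:
  k = 2 = d, so f(n) = Θ(n^d) — Case 2.
  Work is balanced across levels: T(n) = Θ(n^d log n) = Θ(n² log n).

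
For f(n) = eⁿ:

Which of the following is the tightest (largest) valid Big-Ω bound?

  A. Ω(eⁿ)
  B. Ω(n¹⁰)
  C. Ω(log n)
A

f(n) = eⁿ is Ω(eⁿ).
All listed options are valid Big-Ω bounds (lower bounds),
but Ω(eⁿ) is the tightest (largest valid bound).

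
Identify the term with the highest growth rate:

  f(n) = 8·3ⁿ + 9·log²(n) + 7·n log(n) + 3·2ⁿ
8·3ⁿ

Looking at each term:
  - 8·3ⁿ is O(3ⁿ)
  - 9·log²(n) is O(log² n)
  - 7·n log(n) is O(n log n)
  - 3·2ⁿ is O(2ⁿ)

The term 8·3ⁿ (O(3ⁿ)) grows fastest and dominates all others.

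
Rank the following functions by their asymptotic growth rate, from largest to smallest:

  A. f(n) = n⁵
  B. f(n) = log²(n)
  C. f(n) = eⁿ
C > A > B

Comparing growth rates:
C = eⁿ is O(eⁿ)
A = n⁵ is O(n⁵)
B = log²(n) is O(log² n)

Therefore, the order from fastest to slowest is: C > A > B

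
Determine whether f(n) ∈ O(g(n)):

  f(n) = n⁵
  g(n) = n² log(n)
False

f(n) = n⁵ is O(n⁵), and g(n) = n² log(n) is O(n² log n).
Since O(n⁵) grows faster than O(n² log n), f(n) = O(g(n)) is false.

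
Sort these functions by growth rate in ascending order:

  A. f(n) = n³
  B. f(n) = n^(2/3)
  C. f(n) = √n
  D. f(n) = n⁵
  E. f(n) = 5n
C < B < E < A < D

Comparing growth rates:
C = √n is O(√n)
B = n^(2/3) is O(n^(2/3))
E = 5n is O(n)
A = n³ is O(n³)
D = n⁵ is O(n⁵)

Therefore, the order from slowest to fastest is: C < B < E < A < D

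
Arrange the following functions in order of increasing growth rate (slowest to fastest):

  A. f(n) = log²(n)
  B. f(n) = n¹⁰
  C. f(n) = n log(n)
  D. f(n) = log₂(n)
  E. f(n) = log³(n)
D < A < E < C < B

Comparing growth rates:
D = log₂(n) is O(log n)
A = log²(n) is O(log² n)
E = log³(n) is O(log³ n)
C = n log(n) is O(n log n)
B = n¹⁰ is O(n¹⁰)

Therefore, the order from slowest to fastest is: D < A < E < C < B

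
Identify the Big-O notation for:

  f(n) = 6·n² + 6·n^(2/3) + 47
O(n²)

The dominant term in 6·n² + 6·n^(2/3) + 47 is 6·n², which is Θ(n²).
Lower-order terms (6·n^(2/3), 47) are asymptotically negligible.
Constants are absorbed, so the tightest bound is O(n²).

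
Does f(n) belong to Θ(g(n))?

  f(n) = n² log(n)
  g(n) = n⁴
False

f(n) = n² log(n) is O(n² log n), and g(n) = n⁴ is O(n⁴).
Since they have different growth rates, f(n) = Θ(g(n)) is false.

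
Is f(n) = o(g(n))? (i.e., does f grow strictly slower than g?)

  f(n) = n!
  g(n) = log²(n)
False

f(n) = n! is O(n!), and g(n) = log²(n) is O(log² n).
Since O(n!) grows faster than or equal to O(log² n), f(n) = o(g(n)) is false.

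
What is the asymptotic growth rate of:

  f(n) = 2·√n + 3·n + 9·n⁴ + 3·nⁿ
Θ(nⁿ)

Order the terms by growth rate: 2·√n ≺ 3·n ≺ 9·n⁴ ≺ 3·nⁿ.
The fastest-growing term 3·nⁿ dominates as n → ∞; dropping its constant factor gives Θ(nⁿ).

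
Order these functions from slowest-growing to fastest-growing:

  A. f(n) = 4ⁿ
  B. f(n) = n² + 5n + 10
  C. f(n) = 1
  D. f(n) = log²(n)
C < D < B < A

Comparing growth rates:
C = 1 is O(1)
D = log²(n) is O(log² n)
B = n² + 5n + 10 is O(n²)
A = 4ⁿ is O(4ⁿ)

Therefore, the order from slowest to fastest is: C < D < B < A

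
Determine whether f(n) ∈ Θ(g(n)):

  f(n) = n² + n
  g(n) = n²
True

f(n) = n² + n and g(n) = n² are both O(n²).
Since they have the same asymptotic growth rate, f(n) = Θ(g(n)) is true.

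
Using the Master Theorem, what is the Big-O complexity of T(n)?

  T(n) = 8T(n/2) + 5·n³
Θ(n³ log n)

Master Theorem: a = 8, b = 2, f(n) = 5·n³.
Compute the critical exponent d = log₂(8) = 3.
Compare f(n) = Θ(n³) against n^d:
  k = 3 = d, so f(n) = Θ(n^d) — Case 2.
  Work is balanced across levels: T(n) = Θ(n^d log n) = Θ(n³ log n).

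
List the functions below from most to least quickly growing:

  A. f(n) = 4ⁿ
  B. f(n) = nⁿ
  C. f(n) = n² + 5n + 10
B > A > C

Comparing growth rates:
B = nⁿ is O(nⁿ)
A = 4ⁿ is O(4ⁿ)
C = n² + 5n + 10 is O(n²)

Therefore, the order from fastest to slowest is: B > A > C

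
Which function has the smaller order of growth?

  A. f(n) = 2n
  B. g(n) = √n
B

f(n) = 2n is O(n), while g(n) = √n is O(√n).
Since O(√n) grows slower than O(n), g(n) is dominated.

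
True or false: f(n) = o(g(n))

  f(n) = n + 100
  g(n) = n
False

f(n) = n + 100 is O(n), and g(n) = n is O(n).
Since they have the same growth rate, f(n) = o(g(n)) is false.
(f = o(g) requires f to grow strictly slower, not equal.)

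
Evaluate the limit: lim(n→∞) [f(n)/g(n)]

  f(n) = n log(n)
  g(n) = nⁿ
0

Since n log(n) (O(n log n)) grows slower than nⁿ (O(nⁿ)),
the ratio f(n)/g(n) → 0 as n → ∞.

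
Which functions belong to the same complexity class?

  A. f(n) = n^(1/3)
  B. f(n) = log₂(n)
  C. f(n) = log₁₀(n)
B and C

Examining each function:
  A. n^(1/3) is O(n^(1/3))
  B. log₂(n) is O(log n)
  C. log₁₀(n) is O(log n)

Functions B and C both have the same complexity class.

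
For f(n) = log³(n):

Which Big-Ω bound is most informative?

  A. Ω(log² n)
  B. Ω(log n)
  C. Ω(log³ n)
C

f(n) = log³(n) is Ω(log³ n).
All listed options are valid Big-Ω bounds (lower bounds),
but Ω(log³ n) is the tightest (largest valid bound).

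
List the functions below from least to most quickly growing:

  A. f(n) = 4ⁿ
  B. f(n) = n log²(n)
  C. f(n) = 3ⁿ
B < C < A

Comparing growth rates:
B = n log²(n) is O(n log² n)
C = 3ⁿ is O(3ⁿ)
A = 4ⁿ is O(4ⁿ)

Therefore, the order from slowest to fastest is: B < C < A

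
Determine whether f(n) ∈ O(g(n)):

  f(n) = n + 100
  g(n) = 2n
True

f(n) = n + 100 and g(n) = 2n are both O(n).
Big-O permits equal growth rates (f ≤ c·g for some c), so f(n) = O(g(n)) is true.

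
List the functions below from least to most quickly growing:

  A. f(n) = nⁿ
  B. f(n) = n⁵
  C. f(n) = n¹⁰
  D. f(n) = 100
D < B < C < A

Comparing growth rates:
D = 100 is O(1)
B = n⁵ is O(n⁵)
C = n¹⁰ is O(n¹⁰)
A = nⁿ is O(nⁿ)

Therefore, the order from slowest to fastest is: D < B < C < A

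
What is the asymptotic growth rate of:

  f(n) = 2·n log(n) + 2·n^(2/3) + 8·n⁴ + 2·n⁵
Θ(n⁵)

Order the terms by growth rate: 2·n^(2/3) ≺ 2·n log(n) ≺ 8·n⁴ ≺ 2·n⁵.
The fastest-growing term 2·n⁵ dominates as n → ∞; dropping its constant factor gives Θ(n⁵).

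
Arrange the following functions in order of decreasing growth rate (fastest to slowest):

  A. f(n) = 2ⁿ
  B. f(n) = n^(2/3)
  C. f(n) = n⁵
A > C > B

Comparing growth rates:
A = 2ⁿ is O(2ⁿ)
C = n⁵ is O(n⁵)
B = n^(2/3) is O(n^(2/3))

Therefore, the order from fastest to slowest is: A > C > B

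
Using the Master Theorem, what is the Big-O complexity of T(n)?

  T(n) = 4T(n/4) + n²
Θ(n²)

Master Theorem: a = 4, b = 4, f(n) = n².
Compute the critical exponent d = log₄(4) = 1.
Compare f(n) = Θ(n²) against n^d:
  k = 2 > d = 1, so f(n) = Ω(n^(d+ε)) — Case 3.
  Regularity: a·(n/b)^2/n^2 = a/b^2 = 4/16 < 1 ✓.
  The top-level work dominates: T(n) = Θ(f(n)) = Θ(n²).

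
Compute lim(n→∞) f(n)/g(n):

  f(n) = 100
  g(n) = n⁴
0

Since 100 (O(1)) grows slower than n⁴ (O(n⁴)),
the ratio f(n)/g(n) → 0 as n → ∞.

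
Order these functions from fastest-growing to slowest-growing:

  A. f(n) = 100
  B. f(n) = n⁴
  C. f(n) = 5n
B > C > A

Comparing growth rates:
B = n⁴ is O(n⁴)
C = 5n is O(n)
A = 100 is O(1)

Therefore, the order from fastest to slowest is: B > C > A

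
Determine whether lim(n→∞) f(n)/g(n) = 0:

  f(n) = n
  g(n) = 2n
False

f(n) = n is O(n), and g(n) = 2n is O(n).
Since they have the same growth rate, f(n) = o(g(n)) is false.
(f = o(g) requires f to grow strictly slower, not equal.)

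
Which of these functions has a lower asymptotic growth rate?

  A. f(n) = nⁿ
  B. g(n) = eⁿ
B

f(n) = nⁿ is O(nⁿ), while g(n) = eⁿ is O(eⁿ).
Since O(eⁿ) grows slower than O(nⁿ), g(n) is dominated.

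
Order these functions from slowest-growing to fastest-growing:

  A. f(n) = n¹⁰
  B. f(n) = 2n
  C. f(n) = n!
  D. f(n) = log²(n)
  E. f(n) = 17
E < D < B < A < C

Comparing growth rates:
E = 17 is O(1)
D = log²(n) is O(log² n)
B = 2n is O(n)
A = n¹⁰ is O(n¹⁰)
C = n! is O(n!)

Therefore, the order from slowest to fastest is: E < D < B < A < C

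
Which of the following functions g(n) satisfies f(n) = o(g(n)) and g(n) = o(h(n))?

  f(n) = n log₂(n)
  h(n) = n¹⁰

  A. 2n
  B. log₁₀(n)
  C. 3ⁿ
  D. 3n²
D

We need g(n) with n log₂(n) = o(g(n)) and g(n) = o(n¹⁰), i.e. O(n log n) ≺ g ≺ O(n¹⁰).
Check each option:
  A. 2n — O(n) does not grow strictly faster than f(n)
  B. log₁₀(n) — O(log n) does not grow strictly faster than f(n)
  C. 3ⁿ — O(3ⁿ) does not grow strictly slower than h(n)
  D. 3n² — O(n²) is strictly between O(n log n) and O(n¹⁰) ✓

Only option D (3n²) lies strictly between.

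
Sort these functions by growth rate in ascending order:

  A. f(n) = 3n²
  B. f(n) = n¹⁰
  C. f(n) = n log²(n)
C < A < B

Comparing growth rates:
C = n log²(n) is O(n log² n)
A = 3n² is O(n²)
B = n¹⁰ is O(n¹⁰)

Therefore, the order from slowest to fastest is: C < A < B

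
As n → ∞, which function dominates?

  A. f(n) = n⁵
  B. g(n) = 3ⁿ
B

f(n) = n⁵ is O(n⁵), while g(n) = 3ⁿ is O(3ⁿ).
Since O(3ⁿ) grows faster than O(n⁵), g(n) dominates.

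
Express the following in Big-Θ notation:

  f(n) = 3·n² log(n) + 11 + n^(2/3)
Θ(n² log n)

Order the terms by growth rate: 11 ≺ n^(2/3) ≺ 3·n² log(n).
The fastest-growing term 3·n² log(n) dominates as n → ∞; dropping its constant factor gives Θ(n² log n).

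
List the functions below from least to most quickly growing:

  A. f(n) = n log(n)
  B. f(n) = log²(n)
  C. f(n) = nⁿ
B < A < C

Comparing growth rates:
B = log²(n) is O(log² n)
A = n log(n) is O(n log n)
C = nⁿ is O(nⁿ)

Therefore, the order from slowest to fastest is: B < A < C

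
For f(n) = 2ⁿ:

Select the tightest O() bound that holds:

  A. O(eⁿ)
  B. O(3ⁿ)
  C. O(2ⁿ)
C

f(n) = 2ⁿ is O(2ⁿ).
All listed options are valid Big-O bounds (upper bounds),
but O(2ⁿ) is the tightest (smallest valid bound).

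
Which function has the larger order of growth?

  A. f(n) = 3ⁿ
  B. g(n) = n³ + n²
A

f(n) = 3ⁿ is O(3ⁿ), while g(n) = n³ + n² is O(n³).
Since O(3ⁿ) grows faster than O(n³), f(n) dominates.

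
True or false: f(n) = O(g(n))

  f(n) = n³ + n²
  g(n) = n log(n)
False

f(n) = n³ + n² is O(n³), and g(n) = n log(n) is O(n log n).
Since O(n³) grows faster than O(n log n), f(n) = O(g(n)) is false.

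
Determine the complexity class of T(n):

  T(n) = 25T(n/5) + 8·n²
Θ(n² log n)

Master Theorem: a = 25, b = 5, f(n) = 8·n².
Compute the critical exponent d = log₅(25) = 2.
Compare f(n) = Θ(n²) against n^d:
  k = 2 = d, so f(n) = Θ(n^d) — Case 2.
  Work is balanced across levels: T(n) = Θ(n^d log n) = Θ(n² log n).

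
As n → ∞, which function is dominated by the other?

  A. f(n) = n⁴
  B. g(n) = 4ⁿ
A

f(n) = n⁴ is O(n⁴), while g(n) = 4ⁿ is O(4ⁿ).
Since O(n⁴) grows slower than O(4ⁿ), f(n) is dominated.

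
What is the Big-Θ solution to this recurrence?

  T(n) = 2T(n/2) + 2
Θ(n)

Master Theorem: a = 2, b = 2, f(n) = 2.
Compute the critical exponent d = log₂(2) = 1.
Compare f(n) = Θ(1) against n^d:
  k = 0 < d = 1, so f(n) = O(n^(d-ε)) — Case 1.
  The recursion cost dominates: T(n) = Θ(n^d) = Θ(n).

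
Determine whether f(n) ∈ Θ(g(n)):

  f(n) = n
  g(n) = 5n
True

f(n) = n and g(n) = 5n are both O(n).
Since they have the same asymptotic growth rate, f(n) = Θ(g(n)) is true.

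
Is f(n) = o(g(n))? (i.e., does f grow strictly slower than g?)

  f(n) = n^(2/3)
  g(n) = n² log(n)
True

f(n) = n^(2/3) is O(n^(2/3)), and g(n) = n² log(n) is O(n² log n).
Since O(n^(2/3)) grows strictly slower than O(n² log n), f(n) = o(g(n)) is true.
This means lim(n→∞) f(n)/g(n) = 0.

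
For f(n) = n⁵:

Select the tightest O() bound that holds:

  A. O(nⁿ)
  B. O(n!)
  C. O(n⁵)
C

f(n) = n⁵ is O(n⁵).
All listed options are valid Big-O bounds (upper bounds),
but O(n⁵) is the tightest (smallest valid bound).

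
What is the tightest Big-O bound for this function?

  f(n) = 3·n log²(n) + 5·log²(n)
O(n log² n)

The dominant term in 3·n log²(n) + 5·log²(n) is 3·n log²(n), which is Θ(n log² n).
Lower-order terms (5·log²(n)) are asymptotically negligible.
Constants are absorbed, so the tightest bound is O(n log² n).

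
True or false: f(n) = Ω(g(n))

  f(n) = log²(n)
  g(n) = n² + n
False

f(n) = log²(n) is O(log² n), and g(n) = n² + n is O(n²).
Since O(log² n) grows slower than O(n²), f(n) = Ω(g(n)) is false.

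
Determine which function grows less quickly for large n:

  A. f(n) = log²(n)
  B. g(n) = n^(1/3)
A

f(n) = log²(n) is O(log² n), while g(n) = n^(1/3) is O(n^(1/3)).
Since O(log² n) grows slower than O(n^(1/3)), f(n) is dominated.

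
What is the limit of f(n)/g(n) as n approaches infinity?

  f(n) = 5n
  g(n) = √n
∞

Since 5n (O(n)) grows faster than √n (O(√n)),
the ratio f(n)/g(n) → ∞ as n → ∞.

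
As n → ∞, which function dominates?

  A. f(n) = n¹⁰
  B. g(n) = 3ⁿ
B

f(n) = n¹⁰ is O(n¹⁰), while g(n) = 3ⁿ is O(3ⁿ).
Since O(3ⁿ) grows faster than O(n¹⁰), g(n) dominates.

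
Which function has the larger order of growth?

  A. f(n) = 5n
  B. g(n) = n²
B

f(n) = 5n is O(n), while g(n) = n² is O(n²).
Since O(n²) grows faster than O(n), g(n) dominates.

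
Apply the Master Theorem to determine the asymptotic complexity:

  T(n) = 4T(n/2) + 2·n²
Θ(n² log n)

Master Theorem: a = 4, b = 2, f(n) = 2·n².
Compute the critical exponent d = log₂(4) = 2.
Compare f(n) = Θ(n²) against n^d:
  k = 2 = d, so f(n) = Θ(n^d) — Case 2.
  Work is balanced across levels: T(n) = Θ(n^d log n) = Θ(n² log n).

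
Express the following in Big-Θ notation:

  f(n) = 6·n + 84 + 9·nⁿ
Θ(nⁿ)

Order the terms by growth rate: 84 ≺ 6·n ≺ 9·nⁿ.
The fastest-growing term 9·nⁿ dominates as n → ∞; dropping its constant factor gives Θ(nⁿ).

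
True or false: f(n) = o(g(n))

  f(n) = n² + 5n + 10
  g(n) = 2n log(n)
False

f(n) = n² + 5n + 10 is O(n²), and g(n) = 2n log(n) is O(n log n).
Since O(n²) grows faster than or equal to O(n log n), f(n) = o(g(n)) is false.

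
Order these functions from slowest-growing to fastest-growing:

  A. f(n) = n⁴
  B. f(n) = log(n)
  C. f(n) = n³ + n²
B < C < A

Comparing growth rates:
B = log(n) is O(log n)
C = n³ + n² is O(n³)
A = n⁴ is O(n⁴)

Therefore, the order from slowest to fastest is: B < C < A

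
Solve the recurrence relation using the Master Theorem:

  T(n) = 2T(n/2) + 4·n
Θ(n log n)

Master Theorem: a = 2, b = 2, f(n) = 4·n.
Compute the critical exponent d = log₂(2) = 1.
Compare f(n) = Θ(n) against n^d:
  k = 1 = d, so f(n) = Θ(n^d) — Case 2.
  Work is balanced across levels: T(n) = Θ(n^d log n) = Θ(n log n).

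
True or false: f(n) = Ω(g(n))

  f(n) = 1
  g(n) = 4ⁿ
False

f(n) = 1 is O(1), and g(n) = 4ⁿ is O(4ⁿ).
Since O(1) grows slower than O(4ⁿ), f(n) = Ω(g(n)) is false.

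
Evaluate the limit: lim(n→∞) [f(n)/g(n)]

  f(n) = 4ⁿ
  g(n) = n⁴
∞

Since 4ⁿ (O(4ⁿ)) grows faster than n⁴ (O(n⁴)),
the ratio f(n)/g(n) → ∞ as n → ∞.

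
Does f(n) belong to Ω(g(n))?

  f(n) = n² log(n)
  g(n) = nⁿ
False

f(n) = n² log(n) is O(n² log n), and g(n) = nⁿ is O(nⁿ).
Since O(n² log n) grows slower than O(nⁿ), f(n) = Ω(g(n)) is false.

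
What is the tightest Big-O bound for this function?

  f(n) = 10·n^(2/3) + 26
O(n^(2/3))

The dominant term in 10·n^(2/3) + 26 is 10·n^(2/3), which is Θ(n^(2/3)).
Lower-order terms (26) are asymptotically negligible.
Constants are absorbed, so the tightest bound is O(n^(2/3)).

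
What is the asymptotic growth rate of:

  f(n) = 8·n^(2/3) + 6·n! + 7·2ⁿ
Θ(n!)

Order the terms by growth rate: 8·n^(2/3) ≺ 7·2ⁿ ≺ 6·n!.
The fastest-growing term 6·n! dominates as n → ∞; dropping its constant factor gives Θ(n!).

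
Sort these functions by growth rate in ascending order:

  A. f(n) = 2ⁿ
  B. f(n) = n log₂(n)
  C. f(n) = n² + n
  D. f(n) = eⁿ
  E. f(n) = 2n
E < B < C < A < D

Comparing growth rates:
E = 2n is O(n)
B = n log₂(n) is O(n log n)
C = n² + n is O(n²)
A = 2ⁿ is O(2ⁿ)
D = eⁿ is O(eⁿ)

Therefore, the order from slowest to fastest is: E < B < C < A < D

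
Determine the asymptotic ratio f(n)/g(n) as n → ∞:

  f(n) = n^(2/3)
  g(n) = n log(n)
0

Since n^(2/3) (O(n^(2/3))) grows slower than n log(n) (O(n log n)),
the ratio f(n)/g(n) → 0 as n → ∞.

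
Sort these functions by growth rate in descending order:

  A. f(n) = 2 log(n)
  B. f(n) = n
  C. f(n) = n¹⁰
C > B > A

Comparing growth rates:
C = n¹⁰ is O(n¹⁰)
B = n is O(n)
A = 2 log(n) is O(log n)

Therefore, the order from fastest to slowest is: C > B > A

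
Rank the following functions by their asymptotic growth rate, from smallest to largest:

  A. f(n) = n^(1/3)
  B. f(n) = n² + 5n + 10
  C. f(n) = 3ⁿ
A < B < C

Comparing growth rates:
A = n^(1/3) is O(n^(1/3))
B = n² + 5n + 10 is O(n²)
C = 3ⁿ is O(3ⁿ)

Therefore, the order from slowest to fastest is: A < B < C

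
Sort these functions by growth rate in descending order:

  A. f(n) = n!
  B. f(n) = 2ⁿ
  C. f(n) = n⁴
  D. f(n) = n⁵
A > B > D > C

Comparing growth rates:
A = n! is O(n!)
B = 2ⁿ is O(2ⁿ)
D = n⁵ is O(n⁵)
C = n⁴ is O(n⁴)

Therefore, the order from fastest to slowest is: A > B > D > C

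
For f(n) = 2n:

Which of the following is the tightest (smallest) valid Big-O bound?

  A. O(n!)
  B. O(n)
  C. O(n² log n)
B

f(n) = 2n is O(n).
All listed options are valid Big-O bounds (upper bounds),
but O(n) is the tightest (smallest valid bound).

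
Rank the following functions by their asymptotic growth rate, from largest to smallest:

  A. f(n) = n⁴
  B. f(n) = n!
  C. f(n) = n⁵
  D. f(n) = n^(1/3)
B > C > A > D

Comparing growth rates:
B = n! is O(n!)
C = n⁵ is O(n⁵)
A = n⁴ is O(n⁴)
D = n^(1/3) is O(n^(1/3))

Therefore, the order from fastest to slowest is: B > C > A > D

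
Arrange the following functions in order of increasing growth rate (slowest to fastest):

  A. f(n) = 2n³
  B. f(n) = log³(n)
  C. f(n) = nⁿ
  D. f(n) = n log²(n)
B < D < A < C

Comparing growth rates:
B = log³(n) is O(log³ n)
D = n log²(n) is O(n log² n)
A = 2n³ is O(n³)
C = nⁿ is O(nⁿ)

Therefore, the order from slowest to fastest is: B < D < A < C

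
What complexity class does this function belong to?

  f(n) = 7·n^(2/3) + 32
O(n^(2/3))

The dominant term in 7·n^(2/3) + 32 is 7·n^(2/3), which is Θ(n^(2/3)).
Lower-order terms (32) are asymptotically negligible.
Constants are absorbed, so the tightest bound is O(n^(2/3)).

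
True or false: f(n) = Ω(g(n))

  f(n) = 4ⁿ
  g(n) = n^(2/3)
True

f(n) = 4ⁿ is O(4ⁿ), and g(n) = n^(2/3) is O(n^(2/3)).
Since O(4ⁿ) grows at least as fast as O(n^(2/3)), f(n) = Ω(g(n)) is true.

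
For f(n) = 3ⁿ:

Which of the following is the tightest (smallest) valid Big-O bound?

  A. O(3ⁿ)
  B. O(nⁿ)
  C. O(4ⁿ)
A

f(n) = 3ⁿ is O(3ⁿ).
All listed options are valid Big-O bounds (upper bounds),
but O(3ⁿ) is the tightest (smallest valid bound).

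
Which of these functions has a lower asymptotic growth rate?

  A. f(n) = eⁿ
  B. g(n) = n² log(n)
B

f(n) = eⁿ is O(eⁿ), while g(n) = n² log(n) is O(n² log n).
Since O(n² log n) grows slower than O(eⁿ), g(n) is dominated.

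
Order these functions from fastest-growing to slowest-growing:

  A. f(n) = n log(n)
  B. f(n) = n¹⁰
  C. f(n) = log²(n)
B > A > C

Comparing growth rates:
B = n¹⁰ is O(n¹⁰)
A = n log(n) is O(n log n)
C = log²(n) is O(log² n)

Therefore, the order from fastest to slowest is: B > A > C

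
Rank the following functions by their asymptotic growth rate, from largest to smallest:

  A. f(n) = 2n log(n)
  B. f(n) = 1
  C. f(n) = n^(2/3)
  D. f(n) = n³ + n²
D > A > C > B

Comparing growth rates:
D = n³ + n² is O(n³)
A = 2n log(n) is O(n log n)
C = n^(2/3) is O(n^(2/3))
B = 1 is O(1)

Therefore, the order from fastest to slowest is: D > A > C > B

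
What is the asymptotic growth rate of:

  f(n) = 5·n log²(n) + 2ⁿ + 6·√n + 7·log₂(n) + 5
Θ(2ⁿ)

Order the terms by growth rate: 5 ≺ 7·log₂(n) ≺ 6·√n ≺ 5·n log²(n) ≺ 2ⁿ.
The fastest-growing term 2ⁿ dominates as n → ∞; dropping its constant factor gives Θ(2ⁿ).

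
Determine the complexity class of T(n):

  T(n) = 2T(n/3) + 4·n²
Θ(n²)

Master Theorem: a = 2, b = 3, f(n) = 4·n².
Compute the critical exponent d = log₃(2) = 0.631.
Compare f(n) = Θ(n²) against n^d:
  k = 2 > d = 0.631, so f(n) = Ω(n^(d+ε)) — Case 3.
  Regularity: a·(n/b)^2/n^2 = a/b^2 = 2/9 < 1 ✓.
  The top-level work dominates: T(n) = Θ(f(n)) = Θ(n²).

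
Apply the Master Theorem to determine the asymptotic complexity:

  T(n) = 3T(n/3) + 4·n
Θ(n log n)

Master Theorem: a = 3, b = 3, f(n) = 4·n.
Compute the critical exponent d = log₃(3) = 1.
Compare f(n) = Θ(n) against n^d:
  k = 1 = d, so f(n) = Θ(n^d) — Case 2.
  Work is balanced across levels: T(n) = Θ(n^d log n) = Θ(n log n).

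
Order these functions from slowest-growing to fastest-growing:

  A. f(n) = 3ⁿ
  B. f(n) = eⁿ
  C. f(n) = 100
C < B < A

Comparing growth rates:
C = 100 is O(1)
B = eⁿ is O(eⁿ)
A = 3ⁿ is O(3ⁿ)

Therefore, the order from slowest to fastest is: C < B < A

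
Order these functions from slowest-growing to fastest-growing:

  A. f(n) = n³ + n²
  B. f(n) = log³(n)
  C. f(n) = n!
B < A < C

Comparing growth rates:
B = log³(n) is O(log³ n)
A = n³ + n² is O(n³)
C = n! is O(n!)

Therefore, the order from slowest to fastest is: B < A < C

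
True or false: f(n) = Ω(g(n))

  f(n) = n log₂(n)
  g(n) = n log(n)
True

f(n) = n log₂(n) and g(n) = n log(n) are both O(n log n).
Big-Ω permits equal growth rates (f ≥ c·g for some c > 0), so f(n) = Ω(g(n)) is true.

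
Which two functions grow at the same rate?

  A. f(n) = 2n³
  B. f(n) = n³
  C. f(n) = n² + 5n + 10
A and B

Examining each function:
  A. 2n³ is O(n³)
  B. n³ is O(n³)
  C. n² + 5n + 10 is O(n²)

Functions A and B both have the same complexity class.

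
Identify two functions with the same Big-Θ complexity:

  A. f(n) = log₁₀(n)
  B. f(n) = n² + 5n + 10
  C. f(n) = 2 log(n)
A and C

Examining each function:
  A. log₁₀(n) is O(log n)
  B. n² + 5n + 10 is O(n²)
  C. 2 log(n) is O(log n)

Functions A and C both have the same complexity class.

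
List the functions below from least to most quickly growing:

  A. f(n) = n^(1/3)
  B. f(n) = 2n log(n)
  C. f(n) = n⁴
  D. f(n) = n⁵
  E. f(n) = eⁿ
A < B < C < D < E

Comparing growth rates:
A = n^(1/3) is O(n^(1/3))
B = 2n log(n) is O(n log n)
C = n⁴ is O(n⁴)
D = n⁵ is O(n⁵)
E = eⁿ is O(eⁿ)

Therefore, the order from slowest to fastest is: A < B < C < D < E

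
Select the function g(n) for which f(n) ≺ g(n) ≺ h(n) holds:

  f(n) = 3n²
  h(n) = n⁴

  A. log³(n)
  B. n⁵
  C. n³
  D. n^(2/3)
C

We need g(n) with 3n² = o(g(n)) and g(n) = o(n⁴), i.e. O(n²) ≺ g ≺ O(n⁴).
Check each option:
  A. log³(n) — O(log³ n) does not grow strictly faster than f(n)
  B. n⁵ — O(n⁵) does not grow strictly slower than h(n)
  C. n³ — O(n³) is strictly between O(n²) and O(n⁴) ✓
  D. n^(2/3) — O(n^(2/3)) does not grow strictly faster than f(n)

Only option C (n³) lies strictly between.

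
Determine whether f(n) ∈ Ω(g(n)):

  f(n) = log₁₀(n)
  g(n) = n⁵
False

f(n) = log₁₀(n) is O(log n), and g(n) = n⁵ is O(n⁵).
Since O(log n) grows slower than O(n⁵), f(n) = Ω(g(n)) is false.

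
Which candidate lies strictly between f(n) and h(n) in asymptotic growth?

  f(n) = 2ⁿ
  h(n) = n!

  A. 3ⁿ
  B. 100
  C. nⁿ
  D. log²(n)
A

We need g(n) with 2ⁿ = o(g(n)) and g(n) = o(n!), i.e. O(2ⁿ) ≺ g ≺ O(n!).
Check each option:
  A. 3ⁿ — O(3ⁿ) is strictly between O(2ⁿ) and O(n!) ✓
  B. 100 — O(1) does not grow strictly faster than f(n)
  C. nⁿ — O(nⁿ) does not grow strictly slower than h(n)
  D. log²(n) — O(log² n) does not grow strictly faster than f(n)

Only option A (3ⁿ) lies strictly between.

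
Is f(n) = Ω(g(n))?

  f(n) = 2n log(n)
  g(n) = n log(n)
True

f(n) = 2n log(n) and g(n) = n log(n) are both O(n log n).
Big-Ω permits equal growth rates (f ≥ c·g for some c > 0), so f(n) = Ω(g(n)) is true.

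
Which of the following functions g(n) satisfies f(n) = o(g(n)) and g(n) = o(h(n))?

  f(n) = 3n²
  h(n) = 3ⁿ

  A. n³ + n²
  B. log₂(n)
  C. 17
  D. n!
A

We need g(n) with 3n² = o(g(n)) and g(n) = o(3ⁿ), i.e. O(n²) ≺ g ≺ O(3ⁿ).
Check each option:
  A. n³ + n² — O(n³) is strictly between O(n²) and O(3ⁿ) ✓
  B. log₂(n) — O(log n) does not grow strictly faster than f(n)
  C. 17 — O(1) does not grow strictly faster than f(n)
  D. n! — O(n!) does not grow strictly slower than h(n)

Only option A (n³ + n²) lies strictly between.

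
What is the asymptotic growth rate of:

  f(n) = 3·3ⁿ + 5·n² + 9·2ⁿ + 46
Θ(3ⁿ)

Order the terms by growth rate: 46 ≺ 5·n² ≺ 9·2ⁿ ≺ 3·3ⁿ.
The fastest-growing term 3·3ⁿ dominates as n → ∞; dropping its constant factor gives Θ(3ⁿ).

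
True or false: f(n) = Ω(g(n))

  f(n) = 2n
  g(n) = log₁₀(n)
True

f(n) = 2n is O(n), and g(n) = log₁₀(n) is O(log n).
Since O(n) grows at least as fast as O(log n), f(n) = Ω(g(n)) is true.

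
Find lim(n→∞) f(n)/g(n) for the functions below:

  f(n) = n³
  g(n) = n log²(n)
∞

Since n³ (O(n³)) grows faster than n log²(n) (O(n log² n)),
the ratio f(n)/g(n) → ∞ as n → ∞.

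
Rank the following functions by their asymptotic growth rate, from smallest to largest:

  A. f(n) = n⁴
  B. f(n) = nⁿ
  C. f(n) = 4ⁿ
A < C < B

Comparing growth rates:
A = n⁴ is O(n⁴)
C = 4ⁿ is O(4ⁿ)
B = nⁿ is O(nⁿ)

Therefore, the order from slowest to fastest is: A < C < B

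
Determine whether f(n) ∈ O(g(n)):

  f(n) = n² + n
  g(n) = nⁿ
True

f(n) = n² + n is O(n²), and g(n) = nⁿ is O(nⁿ).
Since O(n²) ⊆ O(nⁿ) (f grows no faster than g), f(n) = O(g(n)) is true.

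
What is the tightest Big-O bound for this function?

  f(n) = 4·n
O(n)

The dominant term in 4·n is 4·n, which is Θ(n).
Constants are absorbed, so the tightest bound is O(n).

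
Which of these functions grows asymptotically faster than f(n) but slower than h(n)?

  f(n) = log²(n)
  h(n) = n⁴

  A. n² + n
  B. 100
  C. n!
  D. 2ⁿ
A

We need g(n) with log²(n) = o(g(n)) and g(n) = o(n⁴), i.e. O(log² n) ≺ g ≺ O(n⁴).
Check each option:
  A. n² + n — O(n²) is strictly between O(log² n) and O(n⁴) ✓
  B. 100 — O(1) does not grow strictly faster than f(n)
  C. n! — O(n!) does not grow strictly slower than h(n)
  D. 2ⁿ — O(2ⁿ) does not grow strictly slower than h(n)

Only option A (n² + n) lies strictly between.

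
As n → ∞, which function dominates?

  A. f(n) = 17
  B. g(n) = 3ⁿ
B

f(n) = 17 is O(1), while g(n) = 3ⁿ is O(3ⁿ).
Since O(3ⁿ) grows faster than O(1), g(n) dominates.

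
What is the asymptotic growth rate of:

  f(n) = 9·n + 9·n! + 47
Θ(n!)

Order the terms by growth rate: 47 ≺ 9·n ≺ 9·n!.
The fastest-growing term 9·n! dominates as n → ∞; dropping its constant factor gives Θ(n!).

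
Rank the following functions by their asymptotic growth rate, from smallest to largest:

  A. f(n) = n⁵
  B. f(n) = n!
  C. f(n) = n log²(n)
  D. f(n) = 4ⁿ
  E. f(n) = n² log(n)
C < E < A < D < B

Comparing growth rates:
C = n log²(n) is O(n log² n)
E = n² log(n) is O(n² log n)
A = n⁵ is O(n⁵)
D = 4ⁿ is O(4ⁿ)
B = n! is O(n!)

Therefore, the order from slowest to fastest is: C < E < A < D < B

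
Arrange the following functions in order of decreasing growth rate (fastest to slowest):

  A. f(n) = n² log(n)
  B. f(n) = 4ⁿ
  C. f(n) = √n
B > A > C

Comparing growth rates:
B = 4ⁿ is O(4ⁿ)
A = n² log(n) is O(n² log n)
C = √n is O(√n)

Therefore, the order from fastest to slowest is: B > A > C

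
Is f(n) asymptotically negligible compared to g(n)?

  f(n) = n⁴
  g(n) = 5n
False

f(n) = n⁴ is O(n⁴), and g(n) = 5n is O(n).
Since O(n⁴) grows faster than or equal to O(n), f(n) = o(g(n)) is false.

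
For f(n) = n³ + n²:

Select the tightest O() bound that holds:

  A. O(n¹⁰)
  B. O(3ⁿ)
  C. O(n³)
C

f(n) = n³ + n² is O(n³).
All listed options are valid Big-O bounds (upper bounds),
but O(n³) is the tightest (smallest valid bound).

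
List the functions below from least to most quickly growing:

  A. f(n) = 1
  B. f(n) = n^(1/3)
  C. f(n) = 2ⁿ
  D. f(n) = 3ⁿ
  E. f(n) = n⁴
A < B < E < C < D

Comparing growth rates:
A = 1 is O(1)
B = n^(1/3) is O(n^(1/3))
E = n⁴ is O(n⁴)
C = 2ⁿ is O(2ⁿ)
D = 3ⁿ is O(3ⁿ)

Therefore, the order from slowest to fastest is: A < B < E < C < D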